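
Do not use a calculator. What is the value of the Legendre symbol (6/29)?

1

Pull out 2: since 29 ≡ 5 (mod 8), (2/29) = -1.
Reciprocity: 3 ≡ 3 and 29 ≡ 1 (mod 4), so (3/29) = +(29/3).
Reduce top mod 3: now compute (2/3).
Pull out 2: since 3 ≡ 3 (mod 8), (2/3) = -1.
Reached (1/3) = 1. Collecting the sign flips along the way, the symbol is +1.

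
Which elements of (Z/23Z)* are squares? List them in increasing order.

1, 2, 3, 4, 6, 8, 9, 12, 13, 16, 18

Square k = 1,…,11 (k and 23−k give the same square):
1²=1, 2²=4, 3²=9, 4²=16, 5²≡2, 6²≡13, 7²≡3, 8²≡18, 9²≡12, 10²≡8, 11²≡6 (mod 23).
So the quadratic residues mod 23 are {1, 2, 3, 4, 6, 8, 9, 12, 13, 16, 18}.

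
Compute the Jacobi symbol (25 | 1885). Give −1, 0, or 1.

Reciprocity: 25 ≡ 1 and 1885 ≡ 1 (mod 4), so (25/1885) = +(1885/25).
Reduce top mod 25: now compute (10/25).
Pull out 2: since 25 ≡ 1 (mod 8), (2/25) = +1.
Reciprocity: 5 ≡ 1 and 25 ≡ 1 (mod 4), so (5/25) = +(25/5).
Reduce top mod 5: now compute (0/5).
Top reduces to 0: gcd > 1, so the symbol is 0.

0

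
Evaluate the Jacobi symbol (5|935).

Reciprocity: 5 ≡ 1 and 935 ≡ 3 (mod 4), so (5/935) = +(935/5).
Reduce top mod 5: now compute (0/5).
Top reduces to 0: gcd > 1, so the symbol is 0.

0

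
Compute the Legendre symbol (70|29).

First reduce: 70 ≡ 12 (mod 29).
Pull out 2^2: since 29 ≡ 5 (mod 8), (2/29) = -1, so (2/29)^2 = +1.
Reciprocity: 3 ≡ 3 and 29 ≡ 1 (mod 4), so (3/29) = +(29/3).
Reduce top mod 3: now compute (2/3).
Pull out 2: since 3 ≡ 3 (mod 8), (2/3) = -1.
Reached (1/3) = 1. Collecting the sign flips along the way, the symbol is -1.

-1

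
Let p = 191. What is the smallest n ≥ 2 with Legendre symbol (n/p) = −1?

7

(2/191) = +1, so 2 is a residue.
(3/191) = +1, so 3 is a residue.
(4/191) = +1, so 4 is a residue.
(5/191) = +1, so 5 is a residue.
(6/191) = +1, so 6 is a residue.
(7/191) = −1, so 7 is the smallest positive non-residue mod 191.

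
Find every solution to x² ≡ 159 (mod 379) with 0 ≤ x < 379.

Since 379 ≡ 3 (mod 4), a square root of 159 is 159^((379+1)/4) = 159^95 mod 379.
Repeated squaring: 159^2≡267, 159^4≡37, 159^8≡232, 159^16≡6, 159^32≡36, 159^64≡159 (mod 379).
159^95 = 159^(64+16+8+4+2+1) ≡ 36 (mod 379).
Check: 36² = 1296 ≡ 159 (mod 379). The two roots are 36 and 343.

36, 343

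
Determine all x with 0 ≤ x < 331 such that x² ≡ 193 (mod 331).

155, 176

Since 331 ≡ 3 (mod 4), a square root of 193 is 193^((331+1)/4) = 193^83 mod 331.
Repeated squaring: 193^2≡177, 193^4≡215, 193^8≡216, 193^16≡316, 193^32≡225, 193^64≡313 (mod 331).
193^83 = 193^(64+16+2+1) ≡ 155 (mod 331).
Check: 155² = 24025 ≡ 193 (mod 331). The two roots are 155 and 176.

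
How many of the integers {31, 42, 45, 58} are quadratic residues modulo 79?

(31/79) = +1 → QR.
(42/79) = +1 → QR.
(45/79) = +1 → QR.
(58/79) = -1 → non-residue.
Total quadratic residues among the 4: 3.

3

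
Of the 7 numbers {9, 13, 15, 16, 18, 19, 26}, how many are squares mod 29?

3

(9/29) = +1 → QR.
(13/29) = +1 → QR.
(15/29) = -1 → non-residue.
(16/29) = +1 → QR.
(18/29) = -1 → non-residue.
(19/29) = -1 → non-residue.
(26/29) = -1 → non-residue.
Total quadratic residues among the 7: 3.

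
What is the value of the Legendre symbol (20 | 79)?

Pull out 2^2: since 79 ≡ 7 (mod 8), (2/79) = +1, so (2/79)^2 = +1.
Reciprocity: 5 ≡ 1 and 79 ≡ 3 (mod 4), so (5/79) = +(79/5).
Reduce top mod 5: now compute (4/5).
Pull out 2^2: since 5 ≡ 5 (mod 8), (2/5) = -1, so (2/5)^2 = +1.
Reached (1/5) = 1. Collecting the sign flips along the way, the symbol is +1.

1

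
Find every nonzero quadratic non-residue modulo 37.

Square k = 1,…,18 (k and 37−k give the same square):
1²=1, 2²=4, 3²=9, 4²=16, 5²=25, 6²=36, 7²≡12, 8²≡27, 9²≡7, 10²≡26, 11²≡10, 12²≡33, 13²≡21, 14²≡11, 15²≡3, 16²≡34, 17²≡30, 18²≡28 (mod 37).
The residues are {1, 3, 4, 7, 9, 10, 11, 12, 16, 21, 25, 26, 27, 28, 30, 33, 34, 36}; the non-residues are the remaining 18 nonzero classes.

2, 5, 6, 8, 13, 14, 15, 17, 18, 19, 20, 22, 23, 24, 29, 31, 32, 35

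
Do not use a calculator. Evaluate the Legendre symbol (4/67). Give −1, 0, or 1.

Pull out 2^2: since 67 ≡ 3 (mod 8), (2/67) = -1, so (2/67)^2 = +1.
Reached (1/67) = 1. Collecting the sign flips along the way, the symbol is +1.

1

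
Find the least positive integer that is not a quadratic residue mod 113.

3

(2/113) = +1, so 2 is a residue.
(3/113) = −1, so 3 is the smallest positive non-residue mod 113.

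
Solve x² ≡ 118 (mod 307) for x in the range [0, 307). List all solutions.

90, 217

Since 307 ≡ 3 (mod 4), a square root of 118 is 118^((307+1)/4) = 118^77 mod 307.
Repeated squaring: 118^2≡109, 118^4≡215, 118^8≡175, 118^16≡232, 118^32≡99, 118^64≡284 (mod 307).
118^77 = 118^(64+8+4+1) ≡ 90 (mod 307).
Check: 90² = 8100 ≡ 118 (mod 307). The two roots are 90 and 217.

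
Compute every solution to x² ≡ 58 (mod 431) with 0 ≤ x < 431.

187, 244

Since 431 ≡ 3 (mod 4), a square root of 58 is 58^((431+1)/4) = 58^108 mod 431.
Repeated squaring: 58^2≡347, 58^4≡160, 58^8≡171, 58^16≡364, 58^32≡179, 58^64≡147 (mod 431).
58^108 = 58^(64+32+8+4) ≡ 244 (mod 431).
Check: 244² = 59536 ≡ 58 (mod 431). The two roots are 187 and 244.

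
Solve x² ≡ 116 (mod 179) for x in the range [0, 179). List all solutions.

Since 179 ≡ 3 (mod 4), a square root of 116 is 116^((179+1)/4) = 116^45 mod 179.
Repeated squaring: 116^2≡31, 116^4≡66, 116^8≡60, 116^16≡20, 116^32≡42 (mod 179).
116^45 = 116^(32+8+4+1) ≡ 142 (mod 179).
Check: 142² = 20164 ≡ 116 (mod 179). The two roots are 37 and 142.

37, 142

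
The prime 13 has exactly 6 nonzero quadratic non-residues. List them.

2,5,6,7,8,11

Square k = 1,…,6 (k and 13−k give the same square):
1²=1, 2²=4, 3²=9, 4²≡3, 5²≡12, 6²≡10 (mod 13).
The residues are {1, 3, 4, 9, 10, 12}; the non-residues are the remaining 6 nonzero classes.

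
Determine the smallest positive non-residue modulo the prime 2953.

(2/2953) = +1, so 2 is a residue.
(3/2953) = +1, so 3 is a residue.
(4/2953) = +1, so 4 is a residue.
(5/2953) = −1, so 5 is the smallest positive non-residue mod 2953.

5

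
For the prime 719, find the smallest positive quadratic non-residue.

11

(2/719) = +1, so 2 is a residue.
(3/719) = +1, so 3 is a residue.
(4/719) = +1, so 4 is a residue.
(5/719) = +1, so 5 is a residue.
(6/719) = +1, so 6 is a residue.
(7/719) = +1, so 7 is a residue.
(8/719) = +1, so 8 is a residue.
(9/719) = +1, so 9 is a residue.
(10/719) = +1, so 10 is a residue.
(11/719) = −1, so 11 is the smallest positive non-residue mod 719.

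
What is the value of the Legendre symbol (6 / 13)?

Pull out 2: since 13 ≡ 5 (mod 8), (2/13) = -1.
Reciprocity: 3 ≡ 3 and 13 ≡ 1 (mod 4), so (3/13) = +(13/3).
Reduce top mod 3: now compute (1/3).
Reached (1/3) = 1. Collecting the sign flips along the way, the symbol is -1.

-1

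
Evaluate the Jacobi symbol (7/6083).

Reciprocity: 7 ≡ 3 and 6083 ≡ 3 (mod 4), so (7/6083) = −(6083/7).
Reduce top mod 7: now compute (0/7).
Top reduces to 0: gcd > 1, so the symbol is 0.

0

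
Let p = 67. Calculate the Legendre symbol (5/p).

-1

Euler's criterion: (5/67) ≡ 5^33 (mod 67).
5^2 ≡ 25 (mod 67)
5^4 ≡ 22 (mod 67)
5^8 ≡ 15 (mod 67)
5^16 ≡ 24 (mod 67)
5^32 ≡ 40 (mod 67)
5^33 = 5^(32+1) ≡ 66 (mod 67).
Result is 66 ≡ −1, so (5/67) = −1.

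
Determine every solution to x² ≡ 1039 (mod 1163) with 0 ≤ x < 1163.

451, 712

Since 1163 ≡ 3 (mod 4), a square root of 1039 is 1039^((1163+1)/4) = 1039^291 mod 1163.
Repeated squaring: 1039^2≡257, 1039^4≡921, 1039^8≡414, 1039^16≡435, 1039^32≡819, 1039^64≡873, 1039^128≡364, 1039^256≡1077 (mod 1163).
1039^291 = 1039^(256+32+2+1) ≡ 712 (mod 1163).
Check: 712² = 506944 ≡ 1039 (mod 1163). The two roots are 451 and 712.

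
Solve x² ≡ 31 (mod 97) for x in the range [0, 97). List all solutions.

15, 82

97 ≡ 1 (mod 4), so we find a root by search.
Trying successive values, 15² = 225 ≡ 31 (mod 97). The other root is 97 − 15 = 82.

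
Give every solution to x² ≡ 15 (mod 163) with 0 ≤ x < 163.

34, 129

Since 163 ≡ 3 (mod 4), a square root of 15 is 15^((163+1)/4) = 15^41 mod 163.
Repeated squaring: 15^2≡62, 15^4≡95, 15^8≡60, 15^16≡14, 15^32≡33 (mod 163).
15^41 = 15^(32+8+1) ≡ 34 (mod 163).
Check: 34² = 1156 ≡ 15 (mod 163). The two roots are 34 and 129.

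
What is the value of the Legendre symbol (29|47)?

-1

Reciprocity: 29 ≡ 1 and 47 ≡ 3 (mod 4), so (29/47) = +(47/29).
Reduce top mod 29: now compute (18/29).
Pull out 2: since 29 ≡ 5 (mod 8), (2/29) = -1.
Reciprocity: 9 ≡ 1 and 29 ≡ 1 (mod 4), so (9/29) = +(29/9).
Reduce top mod 9: now compute (2/9).
Pull out 2: since 9 ≡ 1 (mod 8), (2/9) = +1.
Reached (1/9) = 1. Collecting the sign flips along the way, the symbol is -1.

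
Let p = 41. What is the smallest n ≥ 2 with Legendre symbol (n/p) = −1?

(2/41) = +1, so 2 is a residue.
(3/41) = −1, so 3 is the smallest positive non-residue mod 41.

3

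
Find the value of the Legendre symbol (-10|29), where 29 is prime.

First reduce: -10 ≡ 19 (mod 29).
Reciprocity: 19 ≡ 3 and 29 ≡ 1 (mod 4), so (19/29) = +(29/19).
Reduce top mod 19: now compute (10/19).
Pull out 2: since 19 ≡ 3 (mod 8), (2/19) = -1.
Reciprocity: 5 ≡ 1 and 19 ≡ 3 (mod 4), so (5/19) = +(19/5).
Reduce top mod 5: now compute (4/5).
Pull out 2^2: since 5 ≡ 5 (mod 8), (2/5) = -1, so (2/5)^2 = +1.
Reached (1/5) = 1. Collecting the sign flips along the way, the symbol is -1.

-1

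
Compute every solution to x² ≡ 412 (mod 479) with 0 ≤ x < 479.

43, 436

Since 479 ≡ 3 (mod 4), a square root of 412 is 412^((479+1)/4) = 412^120 mod 479.
Repeated squaring: 412^2≡178, 412^4≡70, 412^8≡110, 412^16≡125, 412^32≡297, 412^64≡73 (mod 479).
412^120 = 412^(64+32+16+8) ≡ 436 (mod 479).
Check: 436² = 190096 ≡ 412 (mod 479). The two roots are 43 and 436.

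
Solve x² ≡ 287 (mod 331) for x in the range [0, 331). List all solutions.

Since 331 ≡ 3 (mod 4), a square root of 287 is 287^((331+1)/4) = 287^83 mod 331.
Repeated squaring: 287^2≡281, 287^4≡183, 287^8≡58, 287^16≡54, 287^32≡268, 287^64≡328 (mod 331).
287^83 = 287^(64+16+2+1) ≡ 87 (mod 331).
Check: 87² = 7569 ≡ 287 (mod 331). The two roots are 87 and 244.

87, 244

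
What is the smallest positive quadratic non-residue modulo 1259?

(2/1259) = −1, so 2 is the smallest positive non-residue mod 1259.

2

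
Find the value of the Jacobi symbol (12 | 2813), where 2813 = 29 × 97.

Pull out 2^2: since 2813 ≡ 5 (mod 8), (2/2813) = -1, so (2/2813)^2 = +1.
Reciprocity: 3 ≡ 3 and 2813 ≡ 1 (mod 4), so (3/2813) = +(2813/3).
Reduce top mod 3: now compute (2/3).
Pull out 2: since 3 ≡ 3 (mod 8), (2/3) = -1.
Reached (1/3) = 1. Collecting the sign flips along the way, the symbol is -1.

-1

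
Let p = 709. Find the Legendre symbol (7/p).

Reciprocity: 7 ≡ 3 and 709 ≡ 1 (mod 4), so (7/709) = +(709/7).
Reduce top mod 7: now compute (2/7).
Pull out 2: since 7 ≡ 7 (mod 8), (2/7) = +1.
Reached (1/7) = 1. Collecting the sign flips along the way, the symbol is +1.

1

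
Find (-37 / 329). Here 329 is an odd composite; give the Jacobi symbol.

1

First reduce: -37 ≡ 292 (mod 329).
Pull out 2^2: since 329 ≡ 1 (mod 8), (2/329) = +1, so (2/329)^2 = +1.
Reciprocity: 73 ≡ 1 and 329 ≡ 1 (mod 4), so (73/329) = +(329/73).
Reduce top mod 73: now compute (37/73).
Reciprocity: 37 ≡ 1 and 73 ≡ 1 (mod 4), so (37/73) = +(73/37).
Reduce top mod 37: now compute (36/37).
Pull out 2^2: since 37 ≡ 5 (mod 8), (2/37) = -1, so (2/37)^2 = +1.
Reciprocity: 9 ≡ 1 and 37 ≡ 1 (mod 4), so (9/37) = +(37/9).
Reduce top mod 9: now compute (1/9).
Reached (1/9) = 1. Collecting the sign flips along the way, the symbol is +1.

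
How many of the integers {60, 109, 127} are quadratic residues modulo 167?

1

(60/167) = -1 → non-residue.
(109/167) = -1 → non-residue.
(127/167) = +1 → QR.
Total quadratic residues among the 3: 1.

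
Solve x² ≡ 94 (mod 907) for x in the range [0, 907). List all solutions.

243, 664

Since 907 ≡ 3 (mod 4), a square root of 94 is 94^((907+1)/4) = 94^227 mod 907.
Repeated squaring: 94^2≡673, 94^4≡336, 94^8≡428, 94^16≡877, 94^32≡900, 94^64≡49, 94^128≡587 (mod 907).
94^227 = 94^(128+64+32+2+1) ≡ 664 (mod 907).
Check: 664² = 440896 ≡ 94 (mod 907). The two roots are 243 and 664.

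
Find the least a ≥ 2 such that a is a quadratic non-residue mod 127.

(2/127) = +1, so 2 is a residue.
(3/127) = −1, so 3 is the smallest positive non-residue mod 127.

3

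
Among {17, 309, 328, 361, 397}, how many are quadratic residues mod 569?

(17/569) = +1 → QR.
(309/569) = +1 → QR.
(328/569) = +1 → QR.
(361/569) = +1 → QR.
(397/569) = +1 → QR.
Total quadratic residues among the 5: 5.

5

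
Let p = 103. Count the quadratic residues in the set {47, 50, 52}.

(47/103) = -1 → non-residue.
(50/103) = +1 → QR.
(52/103) = +1 → QR.
Total quadratic residues among the 3: 2.

2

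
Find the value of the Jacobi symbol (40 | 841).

1

Pull out 2^3: since 841 ≡ 1 (mod 8), (2/841) = +1, so (2/841)^3 = +1.
Reciprocity: 5 ≡ 1 and 841 ≡ 1 (mod 4), so (5/841) = +(841/5).
Reduce top mod 5: now compute (1/5).
Reached (1/5) = 1. Collecting the sign flips along the way, the symbol is +1.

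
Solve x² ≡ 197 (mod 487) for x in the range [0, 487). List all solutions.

142, 345

Since 487 ≡ 3 (mod 4), a square root of 197 is 197^((487+1)/4) = 197^122 mod 487.
Repeated squaring: 197^2≡336, 197^4≡399, 197^8≡439, 197^16≡356, 197^32≡116, 197^64≡307 (mod 487).
197^122 = 197^(64+32+16+8+2) ≡ 142 (mod 487).
Check: 142² = 20164 ≡ 197 (mod 487). The two roots are 142 and 345.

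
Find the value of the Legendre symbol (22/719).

-1

Euler's criterion: (22/719) ≡ 22^359 (mod 719).
22^2 ≡ 484 (mod 719)
22^4 ≡ 581 (mod 719)
22^8 ≡ 350 (mod 719)
22^16 ≡ 270 (mod 719)
22^32 ≡ 281 (mod 719)
22^64 ≡ 590 (mod 719)
22^128 ≡ 104 (mod 719)
22^256 ≡ 31 (mod 719)
22^359 = 22^(256+64+32+4+2+1) ≡ 718 (mod 719).
Result is 718 ≡ −1, so (22/719) = −1.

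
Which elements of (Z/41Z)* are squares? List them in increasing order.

Square k = 1,…,20 (k and 41−k give the same square):
1²=1, 2²=4, 3²=9, 4²=16, 5²=25, 6²=36, 7²≡8, 8²≡23, 9²≡40, 10²≡18, 11²≡39, 12²≡21, 13²≡5, 14²≡32, 15²≡20, 16²≡10, 17²≡2, 18²≡37, 19²≡33, 20²≡31 (mod 41).
So the quadratic residues mod 41 are {1, 2, 4, 5, 8, 9, 10, 16, 18, 20, 21, 23, 25, 31, 32, 33, 36, 37, 39, 40}.

1, 2, 4, 5, 8, 9, 10, 16, 18, 20, 21, 23, 25, 31, 32, 33, 36, 37, 39, 40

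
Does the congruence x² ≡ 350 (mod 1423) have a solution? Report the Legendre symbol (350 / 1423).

-1

Pull out 2: since 1423 ≡ 7 (mod 8), (2/1423) = +1.
Reciprocity: 175 ≡ 3 and 1423 ≡ 3 (mod 4), so (175/1423) = −(1423/175).
Reduce top mod 175: now compute (23/175).
Reciprocity: 23 ≡ 3 and 175 ≡ 3 (mod 4), so (23/175) = −(175/23).
Reduce top mod 23: now compute (14/23).
Pull out 2: since 23 ≡ 7 (mod 8), (2/23) = +1.
Reciprocity: 7 ≡ 3 and 23 ≡ 3 (mod 4), so (7/23) = −(23/7).
Reduce top mod 7: now compute (2/7).
Pull out 2: since 7 ≡ 7 (mod 8), (2/7) = +1.
Reached (1/7) = 1. Collecting the sign flips along the way, the symbol is -1.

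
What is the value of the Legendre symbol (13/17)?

Euler's criterion: (13/17) ≡ 13^8 (mod 17).
13^2 ≡ 16 (mod 17)
13^4 ≡ 1 (mod 17)
13^8 ≡ 1 (mod 17)
13^8 = 13^(8) ≡ 1 (mod 17).
Result is 1, so (13/17) = 1.

1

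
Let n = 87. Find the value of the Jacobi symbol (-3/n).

0

First reduce: -3 ≡ 84 (mod 87).
Pull out 2^2: since 87 ≡ 7 (mod 8), (2/87) = +1, so (2/87)^2 = +1.
Reciprocity: 21 ≡ 1 and 87 ≡ 3 (mod 4), so (21/87) = +(87/21).
Reduce top mod 21: now compute (3/21).
Reciprocity: 3 ≡ 3 and 21 ≡ 1 (mod 4), so (3/21) = +(21/3).
Reduce top mod 3: now compute (0/3).
Top reduces to 0: gcd > 1, so the symbol is 0.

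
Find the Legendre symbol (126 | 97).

-1

Euler's criterion: (126/97) ≡ 29^48 (mod 97).
29^2 ≡ 65 (mod 97)
29^4 ≡ 54 (mod 97)
29^8 ≡ 6 (mod 97)
29^16 ≡ 36 (mod 97)
29^32 ≡ 35 (mod 97)
29^48 = 29^(32+16) ≡ 96 (mod 97).
Result is 96 ≡ −1, so (126/97) = −1.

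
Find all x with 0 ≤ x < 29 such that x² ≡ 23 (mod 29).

9, 20

29 ≡ 1 (mod 4), so we find a root by search.
Trying successive values, 9² = 81 ≡ 23 (mod 29). The other root is 29 − 9 = 20.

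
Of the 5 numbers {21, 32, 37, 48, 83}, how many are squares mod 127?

3

(21/127) = +1 → QR.
(32/127) = +1 → QR.
(37/127) = +1 → QR.
(48/127) = -1 → non-residue.
(83/127) = -1 → non-residue.
Total quadratic residues among the 5: 3.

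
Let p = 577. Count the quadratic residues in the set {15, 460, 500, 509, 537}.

1

(15/577) = -1 → non-residue.
(460/577) = -1 → non-residue.
(500/577) = -1 → non-residue.
(509/577) = +1 → QR.
(537/577) = -1 → non-residue.
Total quadratic residues among the 5: 1.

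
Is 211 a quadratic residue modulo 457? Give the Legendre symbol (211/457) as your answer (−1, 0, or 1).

-1

Reciprocity: 211 ≡ 3 and 457 ≡ 1 (mod 4), so (211/457) = +(457/211).
Reduce top mod 211: now compute (35/211).
Reciprocity: 35 ≡ 3 and 211 ≡ 3 (mod 4), so (35/211) = −(211/35).
Reduce top mod 35: now compute (1/35).
Reached (1/35) = 1. Collecting the sign flips along the way, the symbol is -1.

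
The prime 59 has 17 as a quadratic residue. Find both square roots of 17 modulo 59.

Since 59 ≡ 3 (mod 4), a square root of 17 is 17^((59+1)/4) = 17^15 mod 59.
Repeated squaring: 17^2≡53, 17^4≡36, 17^8≡57 (mod 59).
17^15 = 17^(8+4+2+1) ≡ 28 (mod 59).
Check: 28² = 784 ≡ 17 (mod 59). The two roots are 28 and 31.

28, 31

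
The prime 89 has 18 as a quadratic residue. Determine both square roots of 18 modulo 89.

89 ≡ 1 (mod 4), so we find a root by search.
Trying successive values, 14² = 196 ≡ 18 (mod 89). The other root is 89 − 14 = 75.

14, 75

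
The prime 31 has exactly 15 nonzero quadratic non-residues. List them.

Square k = 1,…,15 (k and 31−k give the same square):
1²=1, 2²=4, 3²=9, 4²=16, 5²=25, 6²≡5, 7²≡18, 8²≡2, 9²≡19, 10²≡7, 11²≡28, 12²≡20, 13²≡14, 14²≡10, 15²≡8 (mod 31).
The residues are {1, 2, 4, 5, 7, 8, 9, 10, 14, 16, 18, 19, 20, 25, 28}; the non-residues are the remaining 15 nonzero classes.

3 6 11 12 13 15 17 21 22 23 24 26 27 29 30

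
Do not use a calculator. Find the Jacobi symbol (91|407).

Reciprocity: 91 ≡ 3 and 407 ≡ 3 (mod 4), so (91/407) = −(407/91).
Reduce top mod 91: now compute (43/91).
Reciprocity: 43 ≡ 3 and 91 ≡ 3 (mod 4), so (43/91) = −(91/43).
Reduce top mod 43: now compute (5/43).
Reciprocity: 5 ≡ 1 and 43 ≡ 3 (mod 4), so (5/43) = +(43/5).
Reduce top mod 5: now compute (3/5).
Reciprocity: 3 ≡ 3 and 5 ≡ 1 (mod 4), so (3/5) = +(5/3).
Reduce top mod 3: now compute (2/3).
Pull out 2: since 3 ≡ 3 (mod 8), (2/3) = -1.
Reached (1/3) = 1. Collecting the sign flips along the way, the symbol is -1.

-1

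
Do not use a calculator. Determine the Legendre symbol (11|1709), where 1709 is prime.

1

Reciprocity: 11 ≡ 3 and 1709 ≡ 1 (mod 4), so (11/1709) = +(1709/11).
Reduce top mod 11: now compute (4/11).
Pull out 2^2: since 11 ≡ 3 (mod 8), (2/11) = -1, so (2/11)^2 = +1.
Reached (1/11) = 1. Collecting the sign flips along the way, the symbol is +1.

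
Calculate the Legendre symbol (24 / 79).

-1

Pull out 2^3: since 79 ≡ 7 (mod 8), (2/79) = +1, so (2/79)^3 = +1.
Reciprocity: 3 ≡ 3 and 79 ≡ 3 (mod 4), so (3/79) = −(79/3).
Reduce top mod 3: now compute (1/3).
Reached (1/3) = 1. Collecting the sign flips along the way, the symbol is -1.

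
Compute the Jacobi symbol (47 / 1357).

-1

Reciprocity: 47 ≡ 3 and 1357 ≡ 1 (mod 4), so (47/1357) = +(1357/47).
Reduce top mod 47: now compute (41/47).
Reciprocity: 41 ≡ 1 and 47 ≡ 3 (mod 4), so (41/47) = +(47/41).
Reduce top mod 41: now compute (6/41).
Pull out 2: since 41 ≡ 1 (mod 8), (2/41) = +1.
Reciprocity: 3 ≡ 3 and 41 ≡ 1 (mod 4), so (3/41) = +(41/3).
Reduce top mod 3: now compute (2/3).
Pull out 2: since 3 ≡ 3 (mod 8), (2/3) = -1.
Reached (1/3) = 1. Collecting the sign flips along the way, the symbol is -1.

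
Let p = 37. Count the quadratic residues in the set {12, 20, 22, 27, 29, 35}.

2

(12/37) = +1 → QR.
(20/37) = -1 → non-residue.
(22/37) = -1 → non-residue.
(27/37) = +1 → QR.
(29/37) = -1 → non-residue.
(35/37) = -1 → non-residue.
Total quadratic residues among the 6: 2.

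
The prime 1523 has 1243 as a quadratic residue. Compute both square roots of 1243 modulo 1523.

Since 1523 ≡ 3 (mod 4), a square root of 1243 is 1243^((1523+1)/4) = 1243^381 mod 1523.
Repeated squaring: 1243^2≡727, 1243^4≡48, 1243^8≡781, 1243^16≡761, 1243^32≡381, 1243^64≡476, 1243^128≡1172, 1243^256≡1361 (mod 1523).
1243^381 = 1243^(256+64+32+16+8+4+1) ≡ 319 (mod 1523).
Check: 319² = 101761 ≡ 1243 (mod 1523). The two roots are 319 and 1204.

319, 1204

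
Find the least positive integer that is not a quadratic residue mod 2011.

(2/2011) = −1, so 2 is the smallest positive non-residue mod 2011.

2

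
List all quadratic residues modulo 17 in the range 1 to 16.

Square k = 1,…,8 (k and 17−k give the same square):
1²=1, 2²=4, 3²=9, 4²=16, 5²≡8, 6²≡2, 7²≡15, 8²≡13 (mod 17).
So the quadratic residues mod 17 are {1, 2, 4, 8, 9, 13, 15, 16}.

1, 2, 4, 8, 9, 13, 15, 16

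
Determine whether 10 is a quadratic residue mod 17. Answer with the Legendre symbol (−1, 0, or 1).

-1

Pull out 2: since 17 ≡ 1 (mod 8), (2/17) = +1.
Reciprocity: 5 ≡ 1 and 17 ≡ 1 (mod 4), so (5/17) = +(17/5).
Reduce top mod 5: now compute (2/5).
Pull out 2: since 5 ≡ 5 (mod 8), (2/5) = -1.
Reached (1/5) = 1. Collecting the sign flips along the way, the symbol is -1.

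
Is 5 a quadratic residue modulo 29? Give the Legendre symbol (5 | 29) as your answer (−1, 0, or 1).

1

Reciprocity: 5 ≡ 1 and 29 ≡ 1 (mod 4), so (5/29) = +(29/5).
Reduce top mod 5: now compute (4/5).
Pull out 2^2: since 5 ≡ 5 (mod 8), (2/5) = -1, so (2/5)^2 = +1.
Reached (1/5) = 1. Collecting the sign flips along the way, the symbol is +1.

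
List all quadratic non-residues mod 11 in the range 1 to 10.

Square k = 1,…,5 (k and 11−k give the same square):
1²=1, 2²=4, 3²=9, 4²≡5, 5²≡3 (mod 11).
The residues are {1, 3, 4, 5, 9}; the non-residues are the remaining 5 nonzero classes.

2 6 7 8 10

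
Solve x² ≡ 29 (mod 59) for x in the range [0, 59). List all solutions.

18, 41

Since 59 ≡ 3 (mod 4), a square root of 29 is 29^((59+1)/4) = 29^15 mod 59.
Repeated squaring: 29^2≡15, 29^4≡48, 29^8≡3 (mod 59).
29^15 = 29^(8+4+2+1) ≡ 41 (mod 59).
Check: 41² = 1681 ≡ 29 (mod 59). The two roots are 18 and 41.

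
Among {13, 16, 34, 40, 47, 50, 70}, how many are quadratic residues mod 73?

(13/73) = -1 → non-residue.
(16/73) = +1 → QR.
(34/73) = -1 → non-residue.
(40/73) = -1 → non-residue.
(47/73) = -1 → non-residue.
(50/73) = +1 → QR.
(70/73) = +1 → QR.
Total quadratic residues among the 7: 3.

3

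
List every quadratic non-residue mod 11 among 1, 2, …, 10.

2 6 7 8 10

Square k = 1,…,5 (k and 11−k give the same square):
1²=1, 2²=4, 3²=9, 4²≡5, 5²≡3 (mod 11).
The residues are {1, 3, 4, 5, 9}; the non-residues are the remaining 5 nonzero classes.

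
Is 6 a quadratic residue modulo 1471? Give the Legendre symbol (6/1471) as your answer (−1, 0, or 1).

Pull out 2: since 1471 ≡ 7 (mod 8), (2/1471) = +1.
Reciprocity: 3 ≡ 3 and 1471 ≡ 3 (mod 4), so (3/1471) = −(1471/3).
Reduce top mod 3: now compute (1/3).
Reached (1/3) = 1. Collecting the sign flips along the way, the symbol is -1.

-1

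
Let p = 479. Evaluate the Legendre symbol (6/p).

Pull out 2: since 479 ≡ 7 (mod 8), (2/479) = +1.
Reciprocity: 3 ≡ 3 and 479 ≡ 3 (mod 4), so (3/479) = −(479/3).
Reduce top mod 3: now compute (2/3).
Pull out 2: since 3 ≡ 3 (mod 8), (2/3) = -1.
Reached (1/3) = 1. Collecting the sign flips along the way, the symbol is +1.

1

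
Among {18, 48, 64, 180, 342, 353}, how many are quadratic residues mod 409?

(18/409) = +1 → QR.
(48/409) = +1 → QR.
(64/409) = +1 → QR.
(180/409) = +1 → QR.
(342/409) = -1 → non-residue.
(353/409) = -1 → non-residue.
Total quadratic residues among the 6: 4.

4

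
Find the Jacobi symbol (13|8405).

-1

Reciprocity: 13 ≡ 1 and 8405 ≡ 1 (mod 4), so (13/8405) = +(8405/13).
Reduce top mod 13: now compute (7/13).
Reciprocity: 7 ≡ 3 and 13 ≡ 1 (mod 4), so (7/13) = +(13/7).
Reduce top mod 7: now compute (6/7).
Pull out 2: since 7 ≡ 7 (mod 8), (2/7) = +1.
Reciprocity: 3 ≡ 3 and 7 ≡ 3 (mod 4), so (3/7) = −(7/3).
Reduce top mod 3: now compute (1/3).
Reached (1/3) = 1. Collecting the sign flips along the way, the symbol is -1.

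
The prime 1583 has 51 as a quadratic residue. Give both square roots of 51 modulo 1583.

203, 1380

Since 1583 ≡ 3 (mod 4), a square root of 51 is 51^((1583+1)/4) = 51^396 mod 1583.
Repeated squaring: 51^2≡1018, 51^4≡1042, 51^8≡1409, 51^16≡199, 51^32≡26, 51^64≡676, 51^128≡1072, 51^256≡1509 (mod 1583).
51^396 = 51^(256+128+8+4) ≡ 203 (mod 1583).
Check: 203² = 41209 ≡ 51 (mod 1583). The two roots are 203 and 1380.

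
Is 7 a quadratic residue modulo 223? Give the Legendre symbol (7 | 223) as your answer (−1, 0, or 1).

1

Reciprocity: 7 ≡ 3 and 223 ≡ 3 (mod 4), so (7/223) = −(223/7).
Reduce top mod 7: now compute (6/7).
Pull out 2: since 7 ≡ 7 (mod 8), (2/7) = +1.
Reciprocity: 3 ≡ 3 and 7 ≡ 3 (mod 4), so (3/7) = −(7/3).
Reduce top mod 3: now compute (1/3).
Reached (1/3) = 1. Collecting the sign flips along the way, the symbol is +1.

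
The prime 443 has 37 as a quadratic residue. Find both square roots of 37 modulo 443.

Since 443 ≡ 3 (mod 4), a square root of 37 is 37^((443+1)/4) = 37^111 mod 443.
Repeated squaring: 37^2≡40, 37^4≡271, 37^8≡346, 37^16≡106, 37^32≡161, 37^64≡227 (mod 443).
37^111 = 37^(64+32+8+4+2+1) ≡ 250 (mod 443).
Check: 250² = 62500 ≡ 37 (mod 443). The two roots are 193 and 250.

193, 250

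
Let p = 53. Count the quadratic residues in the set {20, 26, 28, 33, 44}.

(20/53) = -1 → non-residue.
(26/53) = -1 → non-residue.
(28/53) = +1 → QR.
(33/53) = -1 → non-residue.
(44/53) = +1 → QR.
Total quadratic residues among the 5: 2.

2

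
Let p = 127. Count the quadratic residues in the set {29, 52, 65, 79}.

2

(29/127) = -1 → non-residue.
(52/127) = +1 → QR.
(65/127) = -1 → non-residue.
(79/127) = +1 → QR.
Total quadratic residues among the 4: 2.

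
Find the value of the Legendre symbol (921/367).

First reduce: 921 ≡ 187 (mod 367).
Reciprocity: 187 ≡ 3 and 367 ≡ 3 (mod 4), so (187/367) = −(367/187).
Reduce top mod 187: now compute (180/187).
Pull out 2^2: since 187 ≡ 3 (mod 8), (2/187) = -1, so (2/187)^2 = +1.
Reciprocity: 45 ≡ 1 and 187 ≡ 3 (mod 4), so (45/187) = +(187/45).
Reduce top mod 45: now compute (7/45).
Reciprocity: 7 ≡ 3 and 45 ≡ 1 (mod 4), so (7/45) = +(45/7).
Reduce top mod 7: now compute (3/7).
Reciprocity: 3 ≡ 3 and 7 ≡ 3 (mod 4), so (3/7) = −(7/3).
Reduce top mod 3: now compute (1/3).
Reached (1/3) = 1. Collecting the sign flips along the way, the symbol is +1.

1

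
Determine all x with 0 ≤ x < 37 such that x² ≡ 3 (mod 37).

15, 22

37 ≡ 1 (mod 4), so we find a root by search.
Trying successive values, 15² = 225 ≡ 3 (mod 37). The other root is 37 − 15 = 22.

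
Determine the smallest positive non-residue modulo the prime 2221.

(2/2221) = −1, so 2 is the smallest positive non-residue mod 2221.

2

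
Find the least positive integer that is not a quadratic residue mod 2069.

2

(2/2069) = −1, so 2 is the smallest positive non-residue mod 2069.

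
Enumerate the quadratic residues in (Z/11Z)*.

Square k = 1,…,5 (k and 11−k give the same square):
1²=1, 2²=4, 3²=9, 4²≡5, 5²≡3 (mod 11).
So the quadratic residues mod 11 are {1, 3, 4, 5, 9}.

1,3,4,5,9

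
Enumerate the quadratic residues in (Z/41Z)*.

1,2,4,5,8,9,10,16,18,20,21,23,25,31,32,33,36,37,39,40

Square k = 1,…,20 (k and 41−k give the same square):
1²=1, 2²=4, 3²=9, 4²=16, 5²=25, 6²=36, 7²≡8, 8²≡23, 9²≡40, 10²≡18, 11²≡39, 12²≡21, 13²≡5, 14²≡32, 15²≡20, 16²≡10, 17²≡2, 18²≡37, 19²≡33, 20²≡31 (mod 41).
So the quadratic residues mod 41 are {1, 2, 4, 5, 8, 9, 10, 16, 18, 20, 21, 23, 25, 31, 32, 33, 36, 37, 39, 40}.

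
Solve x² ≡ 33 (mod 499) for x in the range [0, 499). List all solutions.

136, 363

Since 499 ≡ 3 (mod 4), a square root of 33 is 33^((499+1)/4) = 33^125 mod 499.
Repeated squaring: 33^2≡91, 33^4≡297, 33^8≡385, 33^16≡22, 33^32≡484, 33^64≡225 (mod 499).
33^125 = 33^(64+32+16+8+4+1) ≡ 136 (mod 499).
Check: 136² = 18496 ≡ 33 (mod 499). The two roots are 136 and 363.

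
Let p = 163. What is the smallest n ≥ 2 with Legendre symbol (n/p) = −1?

2

(2/163) = −1, so 2 is the smallest positive non-residue mod 163.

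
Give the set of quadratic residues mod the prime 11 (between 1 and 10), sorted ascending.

Square k = 1,…,5 (k and 11−k give the same square):
1²=1, 2²=4, 3²=9, 4²≡5, 5²≡3 (mod 11).
So the quadratic residues mod 11 are {1, 3, 4, 5, 9}.

1, 3, 4, 5, 9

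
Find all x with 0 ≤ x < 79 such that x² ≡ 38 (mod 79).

Since 79 ≡ 3 (mod 4), a square root of 38 is 38^((79+1)/4) = 38^20 mod 79.
Repeated squaring: 38^2≡22, 38^4≡10, 38^8≡21, 38^16≡46 (mod 79).
38^20 = 38^(16+4) ≡ 65 (mod 79).
Check: 65² = 4225 ≡ 38 (mod 79). The two roots are 14 and 65.

14, 65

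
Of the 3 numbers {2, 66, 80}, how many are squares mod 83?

(2/83) = -1 → non-residue.
(66/83) = -1 → non-residue.
(80/83) = -1 → non-residue.
Total quadratic residues among the 3: 0.

0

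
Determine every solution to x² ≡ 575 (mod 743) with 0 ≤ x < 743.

Since 743 ≡ 3 (mod 4), a square root of 575 is 575^((743+1)/4) = 575^186 mod 743.
Repeated squaring: 575^2≡733, 575^4≡100, 575^8≡341, 575^16≡373, 575^32≡188, 575^64≡423, 575^128≡609 (mod 743).
575^186 = 575^(128+32+16+8+2) ≡ 76 (mod 743).
Check: 76² = 5776 ≡ 575 (mod 743). The two roots are 76 and 667.

76, 667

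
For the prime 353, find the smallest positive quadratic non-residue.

3

(2/353) = +1, so 2 is a residue.
(3/353) = −1, so 3 is the smallest positive non-residue mod 353.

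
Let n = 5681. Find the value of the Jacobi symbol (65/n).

0

Reciprocity: 65 ≡ 1 and 5681 ≡ 1 (mod 4), so (65/5681) = +(5681/65).
Reduce top mod 65: now compute (26/65).
Pull out 2: since 65 ≡ 1 (mod 8), (2/65) = +1.
Reciprocity: 13 ≡ 1 and 65 ≡ 1 (mod 4), so (13/65) = +(65/13).
Reduce top mod 13: now compute (0/13).
Top reduces to 0: gcd > 1, so the symbol is 0.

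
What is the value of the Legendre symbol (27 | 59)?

1

Euler's criterion: (27/59) ≡ 27^29 (mod 59).
27^2 ≡ 21 (mod 59)
27^4 ≡ 28 (mod 59)
27^8 ≡ 17 (mod 59)
27^16 ≡ 53 (mod 59)
27^29 = 27^(16+8+4+1) ≡ 1 (mod 59).
Result is 1, so (27/59) = 1.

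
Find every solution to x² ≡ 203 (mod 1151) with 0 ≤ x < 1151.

375, 776

Since 1151 ≡ 3 (mod 4), a square root of 203 is 203^((1151+1)/4) = 203^288 mod 1151.
Repeated squaring: 203^2≡924, 203^4≡885, 203^8≡545, 203^16≡67, 203^32≡1036, 203^64≡564, 203^128≡420, 203^256≡297 (mod 1151).
203^288 = 203^(256+32) ≡ 375 (mod 1151).
Check: 375² = 140625 ≡ 203 (mod 1151). The two roots are 375 and 776.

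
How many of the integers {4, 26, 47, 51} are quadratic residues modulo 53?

2

(4/53) = +1 → QR.
(26/53) = -1 → non-residue.
(47/53) = +1 → QR.
(51/53) = -1 → non-residue.
Total quadratic residues among the 4: 2.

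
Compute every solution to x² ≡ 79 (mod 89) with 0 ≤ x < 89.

41, 48

89 ≡ 1 (mod 4), so we find a root by search.
Trying successive values, 41² = 1681 ≡ 79 (mod 89). The other root is 89 − 41 = 48.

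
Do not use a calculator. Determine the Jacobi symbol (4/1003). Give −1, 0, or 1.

Pull out 2^2: since 1003 ≡ 3 (mod 8), (2/1003) = -1, so (2/1003)^2 = +1.
Reached (1/1003) = 1. Collecting the sign flips along the way, the symbol is +1.

1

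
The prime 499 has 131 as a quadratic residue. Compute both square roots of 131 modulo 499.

Since 499 ≡ 3 (mod 4), a square root of 131 is 131^((499+1)/4) = 131^125 mod 499.
Repeated squaring: 131^2≡195, 131^4≡101, 131^8≡221, 131^16≡438, 131^32≡228, 131^64≡88 (mod 499).
131^125 = 131^(64+32+16+8+4+1) ≡ 247 (mod 499).
Check: 247² = 61009 ≡ 131 (mod 499). The two roots are 247 and 252.

247, 252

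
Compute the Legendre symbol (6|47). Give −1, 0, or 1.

1

Euler's criterion: (6/47) ≡ 6^23 (mod 47).
6^2 ≡ 36 (mod 47)
6^4 ≡ 27 (mod 47)
6^8 ≡ 24 (mod 47)
6^16 ≡ 12 (mod 47)
6^23 = 6^(16+4+2+1) ≡ 1 (mod 47).
Result is 1, so (6/47) = 1.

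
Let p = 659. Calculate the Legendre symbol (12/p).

Euler's criterion: (12/659) ≡ 12^329 (mod 659).
12^2 ≡ 144 (mod 659)
12^4 ≡ 307 (mod 659)
12^8 ≡ 12 (mod 659)
12^16 ≡ 144 (mod 659)
12^32 ≡ 307 (mod 659)
12^64 ≡ 12 (mod 659)
12^128 ≡ 144 (mod 659)
12^256 ≡ 307 (mod 659)
12^329 = 12^(256+64+8+1) ≡ 1 (mod 659).
Result is 1, so (12/659) = 1.

1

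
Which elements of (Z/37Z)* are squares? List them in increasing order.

1, 3, 4, 7, 9, 10, 11, 12, 16, 21, 25, 26, 27, 28, 30, 33, 34, 36

Square k = 1,…,18 (k and 37−k give the same square):
1²=1, 2²=4, 3²=9, 4²=16, 5²=25, 6²=36, 7²≡12, 8²≡27, 9²≡7, 10²≡26, 11²≡10, 12²≡33, 13²≡21, 14²≡11, 15²≡3, 16²≡34, 17²≡30, 18²≡28 (mod 37).
So the quadratic residues mod 37 are {1, 3, 4, 7, 9, 10, 11, 12, 16, 21, 25, 26, 27, 28, 30, 33, 34, 36}.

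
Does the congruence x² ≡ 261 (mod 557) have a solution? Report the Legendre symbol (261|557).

Euler's criterion: (261/557) ≡ 261^278 (mod 557).
261^2 ≡ 167 (mod 557)
261^4 ≡ 39 (mod 557)
261^8 ≡ 407 (mod 557)
261^16 ≡ 220 (mod 557)
261^32 ≡ 498 (mod 557)
261^64 ≡ 139 (mod 557)
261^128 ≡ 383 (mod 557)
261^256 ≡ 198 (mod 557)
261^278 = 261^(256+16+4+2) ≡ 1 (mod 557).
Result is 1, so (261/557) = 1.

1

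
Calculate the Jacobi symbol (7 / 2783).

-1

Reciprocity: 7 ≡ 3 and 2783 ≡ 3 (mod 4), so (7/2783) = −(2783/7).
Reduce top mod 7: now compute (4/7).
Pull out 2^2: since 7 ≡ 7 (mod 8), (2/7) = +1, so (2/7)^2 = +1.
Reached (1/7) = 1. Collecting the sign flips along the way, the symbol is -1.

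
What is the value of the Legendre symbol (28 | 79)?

-1

Euler's criterion: (28/79) ≡ 28^39 (mod 79).
28^2 ≡ 73 (mod 79)
28^4 ≡ 36 (mod 79)
28^8 ≡ 32 (mod 79)
28^16 ≡ 76 (mod 79)
28^32 ≡ 9 (mod 79)
28^39 = 28^(32+4+2+1) ≡ 78 (mod 79).
Result is 78 ≡ −1, so (28/79) = −1.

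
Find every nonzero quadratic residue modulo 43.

Square k = 1,…,21 (k and 43−k give the same square):
1²=1, 2²=4, 3²=9, 4²=16, 5²=25, 6²=36, 7²≡6, 8²≡21, 9²≡38, 10²≡14, 11²≡35, 12²≡15, 13²≡40, 14²≡24, 15²≡10, 16²≡41, 17²≡31, 18²≡23, 19²≡17, 20²≡13, 21²≡11 (mod 43).
So the quadratic residues mod 43 are {1, 4, 6, 9, 10, 11, 13, 14, 15, 16, 17, 21, 23, 24, 25, 31, 35, 36, 38, 40, 41}.

1 4 6 9 10 11 13 14 15 16 17 21 23 24 25 31 35 36 38 40 41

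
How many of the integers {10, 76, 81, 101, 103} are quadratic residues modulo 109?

(10/109) = -1 → non-residue.
(76/109) = -1 → non-residue.
(81/109) = +1 → QR.
(101/109) = -1 → non-residue.
(103/109) = -1 → non-residue.
Total quadratic residues among the 5: 1.

1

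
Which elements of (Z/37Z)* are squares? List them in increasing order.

Square k = 1,…,18 (k and 37−k give the same square):
1²=1, 2²=4, 3²=9, 4²=16, 5²=25, 6²=36, 7²≡12, 8²≡27, 9²≡7, 10²≡26, 11²≡10, 12²≡33, 13²≡21, 14²≡11, 15²≡3, 16²≡34, 17²≡30, 18²≡28 (mod 37).
So the quadratic residues mod 37 are {1, 3, 4, 7, 9, 10, 11, 12, 16, 21, 25, 26, 27, 28, 30, 33, 34, 36}.

1 3 4 7 9 10 11 12 16 21 25 26 27 28 30 33 34 36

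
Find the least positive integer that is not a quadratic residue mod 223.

3

(2/223) = +1, so 2 is a residue.
(3/223) = −1, so 3 is the smallest positive non-residue mod 223.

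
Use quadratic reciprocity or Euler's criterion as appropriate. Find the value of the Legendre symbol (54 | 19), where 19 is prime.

1

First reduce: 54 ≡ 16 (mod 19).
Pull out 2^4: since 19 ≡ 3 (mod 8), (2/19) = -1, so (2/19)^4 = +1.
Reached (1/19) = 1. Collecting the sign flips along the way, the symbol is +1.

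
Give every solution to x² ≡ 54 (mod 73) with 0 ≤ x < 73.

28, 45

73 ≡ 1 (mod 4), so we find a root by search.
Trying successive values, 28² = 784 ≡ 54 (mod 73). The other root is 73 − 28 = 45.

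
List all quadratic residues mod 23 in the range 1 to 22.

1, 2, 3, 4, 6, 8, 9, 12, 13, 16, 18

Square k = 1,…,11 (k and 23−k give the same square):
1²=1, 2²=4, 3²=9, 4²=16, 5²≡2, 6²≡13, 7²≡3, 8²≡18, 9²≡12, 10²≡8, 11²≡6 (mod 23).
So the quadratic residues mod 23 are {1, 2, 3, 4, 6, 8, 9, 12, 13, 16, 18}.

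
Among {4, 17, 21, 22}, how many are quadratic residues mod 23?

(4/23) = +1 → QR.
(17/23) = -1 → non-residue.
(21/23) = -1 → non-residue.
(22/23) = -1 → non-residue.
Total quadratic residues among the 4: 1.

1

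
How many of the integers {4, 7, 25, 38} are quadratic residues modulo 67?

2

(4/67) = +1 → QR.
(7/67) = -1 → non-residue.
(25/67) = +1 → QR.
(38/67) = -1 → non-residue.
Total quadratic residues among the 4: 2.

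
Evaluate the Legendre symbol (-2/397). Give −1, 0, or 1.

Euler's criterion: (-2/397) ≡ 395^198 (mod 397).
395^2 ≡ 4 (mod 397)
395^4 ≡ 16 (mod 397)
395^8 ≡ 256 (mod 397)
395^16 ≡ 31 (mod 397)
395^32 ≡ 167 (mod 397)
395^64 ≡ 99 (mod 397)
395^128 ≡ 273 (mod 397)
395^198 = 395^(128+64+4+2) ≡ 396 (mod 397).
Result is 396 ≡ −1, so (-2/397) = −1.

-1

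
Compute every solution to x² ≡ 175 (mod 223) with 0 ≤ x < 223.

93, 130

Since 223 ≡ 3 (mod 4), a square root of 175 is 175^((223+1)/4) = 175^56 mod 223.
Repeated squaring: 175^2≡74, 175^4≡124, 175^8≡212, 175^16≡121, 175^32≡146 (mod 223).
175^56 = 175^(32+16+8) ≡ 130 (mod 223).
Check: 130² = 16900 ≡ 175 (mod 223). The two roots are 93 and 130.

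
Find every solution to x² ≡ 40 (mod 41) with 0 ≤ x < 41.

41 ≡ 1 (mod 4), so we find a root by search.
Trying successive values, 9² = 81 ≡ 40 (mod 41). The other root is 41 − 9 = 32.

9, 32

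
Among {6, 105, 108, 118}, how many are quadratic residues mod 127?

0

(6/127) = -1 → non-residue.
(105/127) = -1 → non-residue.
(108/127) = -1 → non-residue.
(118/127) = -1 → non-residue.
Total quadratic residues among the 4: 0.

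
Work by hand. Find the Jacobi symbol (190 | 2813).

Pull out 2: since 2813 ≡ 5 (mod 8), (2/2813) = -1.
Reciprocity: 95 ≡ 3 and 2813 ≡ 1 (mod 4), so (95/2813) = +(2813/95).
Reduce top mod 95: now compute (58/95).
Pull out 2: since 95 ≡ 7 (mod 8), (2/95) = +1.
Reciprocity: 29 ≡ 1 and 95 ≡ 3 (mod 4), so (29/95) = +(95/29).
Reduce top mod 29: now compute (8/29).
Pull out 2^3: since 29 ≡ 5 (mod 8), (2/29) = -1, so (2/29)^3 = -1.
Reached (1/29) = 1. Collecting the sign flips along the way, the symbol is +1.

1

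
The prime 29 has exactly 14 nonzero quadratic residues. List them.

Square k = 1,…,14 (k and 29−k give the same square):
1²=1, 2²=4, 3²=9, 4²=16, 5²=25, 6²≡7, 7²≡20, 8²≡6, 9²≡23, 10²≡13, 11²≡5, 12²≡28, 13²≡24, 14²≡22 (mod 29).
So the quadratic residues mod 29 are {1, 4, 5, 6, 7, 9, 13, 16, 20, 22, 23, 24, 25, 28}.

1, 4, 5, 6, 7, 9, 13, 16, 20, 22, 23, 24, 25, 28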